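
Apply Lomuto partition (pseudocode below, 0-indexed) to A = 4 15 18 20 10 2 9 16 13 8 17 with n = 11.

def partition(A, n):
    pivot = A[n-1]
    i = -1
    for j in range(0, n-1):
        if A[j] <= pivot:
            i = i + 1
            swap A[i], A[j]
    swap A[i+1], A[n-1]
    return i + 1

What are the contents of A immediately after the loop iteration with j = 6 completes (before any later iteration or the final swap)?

4 15 10 2 9 20 18 16 13 8 17

pivot = A[10] = 17; i = -1
j=0: A[0]=4 ≤ 17 → i=0, swap A[0],A[0] (no change) → 4 15 18 20 10 2 9 16 13 8 17
j=1: A[1]=15 ≤ 17 → i=1, swap A[1],A[1] (no change) → 4 15 18 20 10 2 9 16 13 8 17
j=2: A[2]=18 > 17 → no swap
j=3: A[3]=20 > 17 → no swap
j=4: A[4]=10 ≤ 17 → i=2, swap A[2],A[4] → 4 15 10 20 18 2 9 16 13 8 17
j=5: A[5]=2 ≤ 17 → i=3, swap A[3],A[5] → 4 15 10 2 18 20 9 16 13 8 17
j=6: A[6]=9 ≤ 17 → i=4, swap A[4],A[6] → 4 15 10 2 9 20 18 16 13 8 17
(after j=6) A = 4 15 10 2 9 20 18 16 13 8 17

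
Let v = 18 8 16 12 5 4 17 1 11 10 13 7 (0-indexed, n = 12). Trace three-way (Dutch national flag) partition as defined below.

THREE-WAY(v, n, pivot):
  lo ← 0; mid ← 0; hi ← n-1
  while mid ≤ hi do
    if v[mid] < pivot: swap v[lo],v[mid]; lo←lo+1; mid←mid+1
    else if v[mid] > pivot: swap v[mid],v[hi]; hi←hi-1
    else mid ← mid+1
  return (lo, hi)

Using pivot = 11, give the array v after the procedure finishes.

7 8 10 5 4 1 11 17 12 13 16 18

lo=0 mid=0 hi=11
18>11: swap(0,11), hi=10 ⇒ 7 8 16 12 5 4 17 1 11 10 13 18
7<11: swap(0,0), lo=1 mid=1 ⇒ 7 8 16 12 5 4 17 1 11 10 13 18
8<11: swap(1,1), lo=2 mid=2 ⇒ 7 8 16 12 5 4 17 1 11 10 13 18
16>11: swap(2,10), hi=9 ⇒ 7 8 13 12 5 4 17 1 11 10 16 18
13>11: swap(2,9), hi=8 ⇒ 7 8 10 12 5 4 17 1 11 13 16 18
10<11: swap(2,2), lo=3 mid=3 ⇒ 7 8 10 12 5 4 17 1 11 13 16 18
12>11: swap(3,8), hi=7 ⇒ 7 8 10 11 5 4 17 1 12 13 16 18
11=11: mid=4
5<11: swap(3,4), lo=4 mid=5 ⇒ 7 8 10 5 11 4 17 1 12 13 16 18
4<11: swap(4,5), lo=5 mid=6 ⇒ 7 8 10 5 4 11 17 1 12 13 16 18
17>11: swap(6,7), hi=6 ⇒ 7 8 10 5 4 11 1 17 12 13 16 18
1<11: swap(5,6), lo=6 mid=7 ⇒ 7 8 10 5 4 1 11 17 12 13 16 18
done. lo=6 hi=6; v=7 8 10 5 4 1 11 17 12 13 16 18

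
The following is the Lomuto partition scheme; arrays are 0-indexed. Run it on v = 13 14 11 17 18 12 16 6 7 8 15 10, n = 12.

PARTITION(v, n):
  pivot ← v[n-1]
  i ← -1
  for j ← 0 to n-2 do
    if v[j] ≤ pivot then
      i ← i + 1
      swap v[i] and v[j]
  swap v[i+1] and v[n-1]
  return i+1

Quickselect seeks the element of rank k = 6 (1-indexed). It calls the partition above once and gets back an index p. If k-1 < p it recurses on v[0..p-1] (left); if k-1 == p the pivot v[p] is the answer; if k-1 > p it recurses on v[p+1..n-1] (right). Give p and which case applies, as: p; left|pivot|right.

3; right

pivot=10, i=-1
j=0: 13>10, skip
j=1: 14>10, skip
j=2: 11>10, skip
j=3: 17>10, skip
j=4: 18>10, skip
j=5: 12>10, skip
j=6: 16>10, skip
j=7: 6≤10, i=0, swap(0,7) ⇒ 6 14 11 17 18 12 16 13 7 8 15 10
j=8: 7≤10, i=1, swap(1,8) ⇒ 6 7 11 17 18 12 16 13 14 8 15 10
j=9: 8≤10, i=2, swap(2,9) ⇒ 6 7 8 17 18 12 16 13 14 11 15 10
j=10: 15>10, skip
swap(3,11) ⇒ 6 7 8 10 18 12 16 13 14 11 15 17; return 3
p = 3; k-1 = 5 > 3 ⇒ right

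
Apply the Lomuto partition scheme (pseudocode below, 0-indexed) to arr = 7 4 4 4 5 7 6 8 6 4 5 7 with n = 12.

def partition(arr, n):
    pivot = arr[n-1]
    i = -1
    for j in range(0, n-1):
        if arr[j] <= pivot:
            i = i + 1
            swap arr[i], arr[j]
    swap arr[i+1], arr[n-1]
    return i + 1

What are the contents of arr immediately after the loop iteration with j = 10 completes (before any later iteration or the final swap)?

pivot=7, i=-1
j=0: 7≤7, i=0, swap(0,0) ⇒ 7 4 4 4 5 7 6 8 6 4 5 7
j=1: 4≤7, i=1, swap(1,1) ⇒ 7 4 4 4 5 7 6 8 6 4 5 7
j=2: 4≤7, i=2, swap(2,2) ⇒ 7 4 4 4 5 7 6 8 6 4 5 7
j=3: 4≤7, i=3, swap(3,3) ⇒ 7 4 4 4 5 7 6 8 6 4 5 7
j=4: 5≤7, i=4, swap(4,4) ⇒ 7 4 4 4 5 7 6 8 6 4 5 7
j=5: 7≤7, i=5, swap(5,5) ⇒ 7 4 4 4 5 7 6 8 6 4 5 7
j=6: 6≤7, i=6, swap(6,6) ⇒ 7 4 4 4 5 7 6 8 6 4 5 7
j=7: 8>7, skip
j=8: 6≤7, i=7, swap(7,8) ⇒ 7 4 4 4 5 7 6 6 8 4 5 7
j=9: 4≤7, i=8, swap(8,9) ⇒ 7 4 4 4 5 7 6 6 4 8 5 7
j=10: 5≤7, i=9, swap(9,10) ⇒ 7 4 4 4 5 7 6 6 4 5 8 7
(after j=10) arr = 7 4 4 4 5 7 6 6 4 5 8 7

7 4 4 4 5 7 6 6 4 5 8 7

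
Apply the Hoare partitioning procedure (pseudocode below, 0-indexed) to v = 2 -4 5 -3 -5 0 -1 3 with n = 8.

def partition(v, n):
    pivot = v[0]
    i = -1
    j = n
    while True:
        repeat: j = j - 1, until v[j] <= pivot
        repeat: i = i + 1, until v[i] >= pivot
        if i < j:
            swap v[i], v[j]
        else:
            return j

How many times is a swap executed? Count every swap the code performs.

pivot=2
j stops at 6 (-1), i stops at 0 (2); swap ⇒ -1 -4 5 -3 -5 0 2 3
j stops at 5 (0), i stops at 2 (5); swap ⇒ -1 -4 0 -3 -5 5 2 3
j stops at 4, i stops at 5; i≥j ⇒ return 4. v=-1 -4 0 -3 -5 5 2 3

2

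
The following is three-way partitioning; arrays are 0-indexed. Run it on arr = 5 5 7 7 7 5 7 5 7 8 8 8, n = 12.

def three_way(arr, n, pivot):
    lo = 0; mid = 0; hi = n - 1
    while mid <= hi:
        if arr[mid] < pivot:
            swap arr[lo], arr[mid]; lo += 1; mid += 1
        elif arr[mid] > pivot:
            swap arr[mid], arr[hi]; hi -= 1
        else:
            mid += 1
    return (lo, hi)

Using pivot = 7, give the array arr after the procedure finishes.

pivot = 7; lo=0, mid=0, hi=11
arr[mid]=5<7: swap arr[0],arr[0]; lo=1,mid=1 → 5 5 7 7 7 5 7 5 7 8 8 8
arr[mid]=5<7: swap arr[1],arr[1]; lo=2,mid=2 → 5 5 7 7 7 5 7 5 7 8 8 8
arr[mid]=7=7: mid=3
arr[mid]=7=7: mid=4
arr[mid]=7=7: mid=5
arr[mid]=5<7: swap arr[2],arr[5]; lo=3,mid=6 → 5 5 5 7 7 7 7 5 7 8 8 8
arr[mid]=7=7: mid=7
arr[mid]=5<7: swap arr[3],arr[7]; lo=4,mid=8 → 5 5 5 5 7 7 7 7 7 8 8 8
arr[mid]=7=7: mid=9
arr[mid]=8>7: swap arr[9],arr[11]; hi=10 → 5 5 5 5 7 7 7 7 7 8 8 8
arr[mid]=8>7: swap arr[9],arr[10]; hi=9 → 5 5 5 5 7 7 7 7 7 8 8 8
arr[mid]=8>7: swap arr[9],arr[9]; hi=8 → 5 5 5 5 7 7 7 7 7 8 8 8
end: lo=4, hi=8; arr = 5 5 5 5 7 7 7 7 7 8 8 8

5 5 5 5 7 7 7 7 7 8 8 8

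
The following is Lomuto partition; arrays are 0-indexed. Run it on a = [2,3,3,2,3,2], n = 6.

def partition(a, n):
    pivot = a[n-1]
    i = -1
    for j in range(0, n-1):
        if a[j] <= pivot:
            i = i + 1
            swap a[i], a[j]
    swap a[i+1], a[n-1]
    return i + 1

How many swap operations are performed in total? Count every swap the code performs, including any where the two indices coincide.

3

pivot = a[5] = 2; i = -1
j=0: a[0]=2 ≤ 2 → i=0, swap a[0],a[0] (no change) → [2,3,3,2,3,2]
j=1: a[1]=3 > 2 → no swap
j=2: a[2]=3 > 2 → no swap
j=3: a[3]=2 ≤ 2 → i=1, swap a[1],a[3] → [2,2,3,3,3,2]
j=4: a[4]=3 > 2 → no swap
final swap a[2],a[5] → [2,2,2,3,3,3]; return 2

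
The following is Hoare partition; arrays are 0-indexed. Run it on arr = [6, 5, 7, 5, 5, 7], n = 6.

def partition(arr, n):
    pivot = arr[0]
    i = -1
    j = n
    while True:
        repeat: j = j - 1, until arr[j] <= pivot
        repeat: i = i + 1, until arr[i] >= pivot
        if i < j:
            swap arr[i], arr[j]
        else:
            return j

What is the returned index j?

2

pivot = arr[0] = 6; i = -1, j = 6
j→4 (arr[4]=5≤6), i→0 (arr[0]=6≥6); i<j, swap → [5, 5, 7, 5, 6, 7]
j→3 (arr[3]=5≤6), i→2 (arr[2]=7≥6); i<j, swap → [5, 5, 5, 7, 6, 7]
j→2, i→3; i≥j, return j=2. arr = [5, 5, 5, 7, 6, 7]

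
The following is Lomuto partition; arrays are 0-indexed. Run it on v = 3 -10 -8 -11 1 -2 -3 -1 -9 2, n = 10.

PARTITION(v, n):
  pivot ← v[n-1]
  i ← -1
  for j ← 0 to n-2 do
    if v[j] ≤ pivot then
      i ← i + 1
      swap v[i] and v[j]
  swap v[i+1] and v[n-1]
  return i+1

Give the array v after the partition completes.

-10 -8 -11 1 -2 -3 -1 -9 2 3

pivot=2, i=-1
j=0: 3>2, skip
j=1: -10≤2, i=0, swap(0,1) ⇒ -10 3 -8 -11 1 -2 -3 -1 -9 2
j=2: -8≤2, i=1, swap(1,2) ⇒ -10 -8 3 -11 1 -2 -3 -1 -9 2
j=3: -11≤2, i=2, swap(2,3) ⇒ -10 -8 -11 3 1 -2 -3 -1 -9 2
j=4: 1≤2, i=3, swap(3,4) ⇒ -10 -8 -11 1 3 -2 -3 -1 -9 2
j=5: -2≤2, i=4, swap(4,5) ⇒ -10 -8 -11 1 -2 3 -3 -1 -9 2
j=6: -3≤2, i=5, swap(5,6) ⇒ -10 -8 -11 1 -2 -3 3 -1 -9 2
j=7: -1≤2, i=6, swap(6,7) ⇒ -10 -8 -11 1 -2 -3 -1 3 -9 2
j=8: -9≤2, i=7, swap(7,8) ⇒ -10 -8 -11 1 -2 -3 -1 -9 3 2
swap(8,9) ⇒ -10 -8 -11 1 -2 -3 -1 -9 2 3; return 8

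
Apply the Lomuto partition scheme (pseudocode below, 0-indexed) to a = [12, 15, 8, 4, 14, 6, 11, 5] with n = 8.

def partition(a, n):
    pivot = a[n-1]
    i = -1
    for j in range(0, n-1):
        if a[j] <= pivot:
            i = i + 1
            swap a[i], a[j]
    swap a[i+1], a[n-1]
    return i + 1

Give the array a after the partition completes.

pivot=5, i=-1
j=0: 12>5, skip
j=1: 15>5, skip
j=2: 8>5, skip
j=3: 4≤5, i=0, swap(0,3) ⇒ [4, 15, 8, 12, 14, 6, 11, 5]
j=4: 14>5, skip
j=5: 6>5, skip
j=6: 11>5, skip
swap(1,7) ⇒ [4, 5, 8, 12, 14, 6, 11, 15]; return 1

[4, 5, 8, 12, 14, 6, 11, 15]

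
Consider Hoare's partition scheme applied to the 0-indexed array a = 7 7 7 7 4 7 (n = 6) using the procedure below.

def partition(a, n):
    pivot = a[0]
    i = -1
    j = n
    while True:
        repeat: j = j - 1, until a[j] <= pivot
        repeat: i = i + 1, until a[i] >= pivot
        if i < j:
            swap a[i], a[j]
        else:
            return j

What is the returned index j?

2

pivot=7
j stops at 5 (7), i stops at 0 (7); swap ⇒ 7 7 7 7 4 7
j stops at 4 (4), i stops at 1 (7); swap ⇒ 7 4 7 7 7 7
j stops at 3 (7), i stops at 2 (7); swap ⇒ 7 4 7 7 7 7
j stops at 2, i stops at 3; i≥j ⇒ return 2. a=7 4 7 7 7 7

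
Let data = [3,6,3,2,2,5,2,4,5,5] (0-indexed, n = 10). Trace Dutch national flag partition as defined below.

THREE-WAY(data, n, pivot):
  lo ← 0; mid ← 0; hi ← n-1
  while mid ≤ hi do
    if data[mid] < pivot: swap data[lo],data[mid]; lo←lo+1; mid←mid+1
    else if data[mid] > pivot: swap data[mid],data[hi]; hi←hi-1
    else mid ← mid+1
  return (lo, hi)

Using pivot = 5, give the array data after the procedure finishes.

[3,3,2,2,2,4,5,5,5,6]

pivot = 5; lo=0, mid=0, hi=9
data[mid]=3<5: swap data[0],data[0]; lo=1,mid=1 → [3,6,3,2,2,5,2,4,5,5]
data[mid]=6>5: swap data[1],data[9]; hi=8 → [3,5,3,2,2,5,2,4,5,6]
data[mid]=5=5: mid=2
data[mid]=3<5: swap data[1],data[2]; lo=2,mid=3 → [3,3,5,2,2,5,2,4,5,6]
data[mid]=2<5: swap data[2],data[3]; lo=3,mid=4 → [3,3,2,5,2,5,2,4,5,6]
data[mid]=2<5: swap data[3],data[4]; lo=4,mid=5 → [3,3,2,2,5,5,2,4,5,6]
data[mid]=5=5: mid=6
data[mid]=2<5: swap data[4],data[6]; lo=5,mid=7 → [3,3,2,2,2,5,5,4,5,6]
data[mid]=4<5: swap data[5],data[7]; lo=6,mid=8 → [3,3,2,2,2,4,5,5,5,6]
data[mid]=5=5: mid=9
end: lo=6, hi=8; data = [3,3,2,2,2,4,5,5,5,6]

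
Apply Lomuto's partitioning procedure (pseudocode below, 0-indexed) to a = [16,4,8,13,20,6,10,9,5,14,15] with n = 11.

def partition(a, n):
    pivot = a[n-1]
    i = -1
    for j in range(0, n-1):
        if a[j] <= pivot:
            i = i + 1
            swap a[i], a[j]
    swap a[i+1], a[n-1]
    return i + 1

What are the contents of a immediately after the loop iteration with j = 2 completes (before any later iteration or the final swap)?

pivot = a[10] = 15; i = -1
j=0: a[0]=16 > 15 → no swap
j=1: a[1]=4 ≤ 15 → i=0, swap a[0],a[1] → [4,16,8,13,20,6,10,9,5,14,15]
j=2: a[2]=8 ≤ 15 → i=1, swap a[1],a[2] → [4,8,16,13,20,6,10,9,5,14,15]
(after j=2) a = [4,8,16,13,20,6,10,9,5,14,15]

[4,8,16,13,20,6,10,9,5,14,15]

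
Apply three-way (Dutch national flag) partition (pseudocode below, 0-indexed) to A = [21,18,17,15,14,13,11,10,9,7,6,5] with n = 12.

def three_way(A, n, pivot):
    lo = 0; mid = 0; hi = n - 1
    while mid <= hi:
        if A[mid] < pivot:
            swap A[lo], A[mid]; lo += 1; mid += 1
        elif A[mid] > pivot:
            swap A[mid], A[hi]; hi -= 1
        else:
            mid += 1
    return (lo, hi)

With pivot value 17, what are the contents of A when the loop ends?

[5,6,15,14,13,11,10,9,7,17,18,21]

lo=0 mid=0 hi=11
21>17: swap(0,11), hi=10 ⇒ [5,18,17,15,14,13,11,10,9,7,6,21]
5<17: swap(0,0), lo=1 mid=1 ⇒ [5,18,17,15,14,13,11,10,9,7,6,21]
18>17: swap(1,10), hi=9 ⇒ [5,6,17,15,14,13,11,10,9,7,18,21]
6<17: swap(1,1), lo=2 mid=2 ⇒ [5,6,17,15,14,13,11,10,9,7,18,21]
17=17: mid=3
15<17: swap(2,3), lo=3 mid=4 ⇒ [5,6,15,17,14,13,11,10,9,7,18,21]
14<17: swap(3,4), lo=4 mid=5 ⇒ [5,6,15,14,17,13,11,10,9,7,18,21]
13<17: swap(4,5), lo=5 mid=6 ⇒ [5,6,15,14,13,17,11,10,9,7,18,21]
11<17: swap(5,6), lo=6 mid=7 ⇒ [5,6,15,14,13,11,17,10,9,7,18,21]
10<17: swap(6,7), lo=7 mid=8 ⇒ [5,6,15,14,13,11,10,17,9,7,18,21]
9<17: swap(7,8), lo=8 mid=9 ⇒ [5,6,15,14,13,11,10,9,17,7,18,21]
7<17: swap(8,9), lo=9 mid=10 ⇒ [5,6,15,14,13,11,10,9,7,17,18,21]
done. lo=9 hi=9; A=[5,6,15,14,13,11,10,9,7,17,18,21]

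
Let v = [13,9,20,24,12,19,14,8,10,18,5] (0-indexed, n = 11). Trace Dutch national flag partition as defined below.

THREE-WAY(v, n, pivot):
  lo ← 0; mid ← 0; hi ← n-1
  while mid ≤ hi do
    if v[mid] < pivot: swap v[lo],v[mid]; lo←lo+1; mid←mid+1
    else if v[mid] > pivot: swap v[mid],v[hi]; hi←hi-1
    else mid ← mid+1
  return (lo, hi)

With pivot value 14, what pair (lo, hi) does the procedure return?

(6, 6)

pivot = 14; lo=0, mid=0, hi=10
v[mid]=13<14: swap v[0],v[0]; lo=1,mid=1 → [13,9,20,24,12,19,14,8,10,18,5]
v[mid]=9<14: swap v[1],v[1]; lo=2,mid=2 → [13,9,20,24,12,19,14,8,10,18,5]
v[mid]=20>14: swap v[2],v[10]; hi=9 → [13,9,5,24,12,19,14,8,10,18,20]
v[mid]=5<14: swap v[2],v[2]; lo=3,mid=3 → [13,9,5,24,12,19,14,8,10,18,20]
v[mid]=24>14: swap v[3],v[9]; hi=8 → [13,9,5,18,12,19,14,8,10,24,20]
v[mid]=18>14: swap v[3],v[8]; hi=7 → [13,9,5,10,12,19,14,8,18,24,20]
v[mid]=10<14: swap v[3],v[3]; lo=4,mid=4 → [13,9,5,10,12,19,14,8,18,24,20]
v[mid]=12<14: swap v[4],v[4]; lo=5,mid=5 → [13,9,5,10,12,19,14,8,18,24,20]
v[mid]=19>14: swap v[5],v[7]; hi=6 → [13,9,5,10,12,8,14,19,18,24,20]
v[mid]=8<14: swap v[5],v[5]; lo=6,mid=6 → [13,9,5,10,12,8,14,19,18,24,20]
v[mid]=14=14: mid=7
end: lo=6, hi=6; v = [13,9,5,10,12,8,14,19,18,24,20]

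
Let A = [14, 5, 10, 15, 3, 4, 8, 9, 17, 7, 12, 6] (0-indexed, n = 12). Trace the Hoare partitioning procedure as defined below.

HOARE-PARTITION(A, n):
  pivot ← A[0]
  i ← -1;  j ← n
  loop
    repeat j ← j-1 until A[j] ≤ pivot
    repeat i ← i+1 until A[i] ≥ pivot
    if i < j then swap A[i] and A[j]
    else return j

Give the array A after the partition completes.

[6, 5, 10, 12, 3, 4, 8, 9, 7, 17, 15, 14]

pivot = A[0] = 14; i = -1, j = 12
j→11 (A[11]=6≤14), i→0 (A[0]=14≥14); i<j, swap → [6, 5, 10, 15, 3, 4, 8, 9, 17, 7, 12, 14]
j→10 (A[10]=12≤14), i→3 (A[3]=15≥14); i<j, swap → [6, 5, 10, 12, 3, 4, 8, 9, 17, 7, 15, 14]
j→9 (A[9]=7≤14), i→8 (A[8]=17≥14); i<j, swap → [6, 5, 10, 12, 3, 4, 8, 9, 7, 17, 15, 14]
j→8, i→9; i≥j, return j=8. A = [6, 5, 10, 12, 3, 4, 8, 9, 7, 17, 15, 14]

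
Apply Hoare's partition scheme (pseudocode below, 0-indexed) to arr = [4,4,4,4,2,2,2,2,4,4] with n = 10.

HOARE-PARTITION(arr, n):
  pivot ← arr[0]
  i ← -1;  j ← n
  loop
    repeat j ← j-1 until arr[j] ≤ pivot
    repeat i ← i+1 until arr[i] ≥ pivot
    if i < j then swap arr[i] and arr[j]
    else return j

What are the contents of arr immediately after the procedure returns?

pivot=4
j stops at 9 (4), i stops at 0 (4); swap ⇒ [4,4,4,4,2,2,2,2,4,4]
j stops at 8 (4), i stops at 1 (4); swap ⇒ [4,4,4,4,2,2,2,2,4,4]
j stops at 7 (2), i stops at 2 (4); swap ⇒ [4,4,2,4,2,2,2,4,4,4]
j stops at 6 (2), i stops at 3 (4); swap ⇒ [4,4,2,2,2,2,4,4,4,4]
j stops at 5, i stops at 6; i≥j ⇒ return 5. arr=[4,4,2,2,2,2,4,4,4,4]

[4,4,2,2,2,2,4,4,4,4]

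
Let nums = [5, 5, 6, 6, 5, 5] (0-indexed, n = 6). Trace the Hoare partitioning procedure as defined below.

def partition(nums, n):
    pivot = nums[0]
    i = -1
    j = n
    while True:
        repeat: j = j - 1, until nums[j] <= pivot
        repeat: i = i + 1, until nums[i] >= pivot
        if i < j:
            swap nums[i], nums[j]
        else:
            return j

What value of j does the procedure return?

pivot = nums[0] = 5; i = -1, j = 6
j→5 (nums[5]=5≤5), i→0 (nums[0]=5≥5); i<j, swap → [5, 5, 6, 6, 5, 5]
j→4 (nums[4]=5≤5), i→1 (nums[1]=5≥5); i<j, swap → [5, 5, 6, 6, 5, 5]
j→1, i→2; i≥j, return j=1. nums = [5, 5, 6, 6, 5, 5]

1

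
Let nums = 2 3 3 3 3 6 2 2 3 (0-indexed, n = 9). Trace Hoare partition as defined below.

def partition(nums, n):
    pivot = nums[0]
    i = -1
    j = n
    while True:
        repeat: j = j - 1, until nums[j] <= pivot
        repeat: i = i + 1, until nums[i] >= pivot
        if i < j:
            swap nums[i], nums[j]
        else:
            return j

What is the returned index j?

1

pivot = nums[0] = 2; i = -1, j = 9
j→7 (nums[7]=2≤2), i→0 (nums[0]=2≥2); i<j, swap → 2 3 3 3 3 6 2 2 3
j→6 (nums[6]=2≤2), i→1 (nums[1]=3≥2); i<j, swap → 2 2 3 3 3 6 3 2 3
j→1, i→2; i≥j, return j=1. nums = 2 2 3 3 3 6 3 2 3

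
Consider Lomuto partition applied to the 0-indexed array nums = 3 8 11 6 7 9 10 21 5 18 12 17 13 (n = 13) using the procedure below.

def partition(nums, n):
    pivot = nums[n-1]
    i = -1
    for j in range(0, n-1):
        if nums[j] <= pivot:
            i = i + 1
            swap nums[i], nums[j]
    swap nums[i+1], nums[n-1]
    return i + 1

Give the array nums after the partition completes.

3 8 11 6 7 9 10 5 12 13 21 17 18

pivot=13, i=-1
j=0: 3≤13, i=0, swap(0,0) ⇒ 3 8 11 6 7 9 10 21 5 18 12 17 13
j=1: 8≤13, i=1, swap(1,1) ⇒ 3 8 11 6 7 9 10 21 5 18 12 17 13
j=2: 11≤13, i=2, swap(2,2) ⇒ 3 8 11 6 7 9 10 21 5 18 12 17 13
j=3: 6≤13, i=3, swap(3,3) ⇒ 3 8 11 6 7 9 10 21 5 18 12 17 13
j=4: 7≤13, i=4, swap(4,4) ⇒ 3 8 11 6 7 9 10 21 5 18 12 17 13
j=5: 9≤13, i=5, swap(5,5) ⇒ 3 8 11 6 7 9 10 21 5 18 12 17 13
j=6: 10≤13, i=6, swap(6,6) ⇒ 3 8 11 6 7 9 10 21 5 18 12 17 13
j=7: 21>13, skip
j=8: 5≤13, i=7, swap(7,8) ⇒ 3 8 11 6 7 9 10 5 21 18 12 17 13
j=9: 18>13, skip
j=10: 12≤13, i=8, swap(8,10) ⇒ 3 8 11 6 7 9 10 5 12 18 21 17 13
j=11: 17>13, skip
swap(9,12) ⇒ 3 8 11 6 7 9 10 5 12 13 21 17 18; return 9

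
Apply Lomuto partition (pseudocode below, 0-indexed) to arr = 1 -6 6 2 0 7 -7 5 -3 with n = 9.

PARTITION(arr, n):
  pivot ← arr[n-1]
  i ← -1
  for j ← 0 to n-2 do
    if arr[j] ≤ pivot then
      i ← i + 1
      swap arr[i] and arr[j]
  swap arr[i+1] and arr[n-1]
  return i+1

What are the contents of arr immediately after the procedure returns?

-6 -7 -3 2 0 7 1 5 6

pivot = arr[8] = -3; i = -1
j=0: arr[0]=1 > -3 → no swap
j=1: arr[1]=-6 ≤ -3 → i=0, swap arr[0],arr[1] → -6 1 6 2 0 7 -7 5 -3
j=2: arr[2]=6 > -3 → no swap
j=3: arr[3]=2 > -3 → no swap
j=4: arr[4]=0 > -3 → no swap
j=5: arr[5]=7 > -3 → no swap
j=6: arr[6]=-7 ≤ -3 → i=1, swap arr[1],arr[6] → -6 -7 6 2 0 7 1 5 -3
j=7: arr[7]=5 > -3 → no swap
final swap arr[2],arr[8] → -6 -7 -3 2 0 7 1 5 6; return 2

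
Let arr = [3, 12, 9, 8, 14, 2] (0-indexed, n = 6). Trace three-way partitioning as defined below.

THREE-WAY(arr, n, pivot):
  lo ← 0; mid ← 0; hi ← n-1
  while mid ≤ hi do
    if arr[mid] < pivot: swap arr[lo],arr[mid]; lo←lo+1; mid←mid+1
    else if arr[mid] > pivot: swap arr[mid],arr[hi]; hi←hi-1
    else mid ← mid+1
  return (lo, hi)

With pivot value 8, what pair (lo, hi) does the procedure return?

(2, 2)

pivot = 8; lo=0, mid=0, hi=5
arr[mid]=3<8: swap arr[0],arr[0]; lo=1,mid=1 → [3, 12, 9, 8, 14, 2]
arr[mid]=12>8: swap arr[1],arr[5]; hi=4 → [3, 2, 9, 8, 14, 12]
arr[mid]=2<8: swap arr[1],arr[1]; lo=2,mid=2 → [3, 2, 9, 8, 14, 12]
arr[mid]=9>8: swap arr[2],arr[4]; hi=3 → [3, 2, 14, 8, 9, 12]
arr[mid]=14>8: swap arr[2],arr[3]; hi=2 → [3, 2, 8, 14, 9, 12]
arr[mid]=8=8: mid=3
end: lo=2, hi=2; arr = [3, 2, 8, 14, 9, 12]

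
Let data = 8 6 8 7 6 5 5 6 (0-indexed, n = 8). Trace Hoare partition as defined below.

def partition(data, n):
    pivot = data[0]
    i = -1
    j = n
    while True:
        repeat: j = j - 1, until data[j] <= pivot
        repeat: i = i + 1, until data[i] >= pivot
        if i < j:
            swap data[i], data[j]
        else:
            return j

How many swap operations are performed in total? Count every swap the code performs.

pivot = data[0] = 8; i = -1, j = 8
j→7 (data[7]=6≤8), i→0 (data[0]=8≥8); i<j, swap → 6 6 8 7 6 5 5 8
j→6 (data[6]=5≤8), i→2 (data[2]=8≥8); i<j, swap → 6 6 5 7 6 5 8 8
j→5, i→6; i≥j, return j=5. data = 6 6 5 7 6 5 8 8

2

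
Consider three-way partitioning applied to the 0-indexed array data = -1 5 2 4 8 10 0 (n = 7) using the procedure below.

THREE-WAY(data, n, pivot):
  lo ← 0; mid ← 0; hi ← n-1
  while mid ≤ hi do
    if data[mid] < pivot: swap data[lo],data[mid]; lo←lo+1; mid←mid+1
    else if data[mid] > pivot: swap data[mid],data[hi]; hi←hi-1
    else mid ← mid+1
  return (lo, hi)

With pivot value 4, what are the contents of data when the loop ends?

lo=0 mid=0 hi=6
-1<4: swap(0,0), lo=1 mid=1 ⇒ -1 5 2 4 8 10 0
5>4: swap(1,6), hi=5 ⇒ -1 0 2 4 8 10 5
0<4: swap(1,1), lo=2 mid=2 ⇒ -1 0 2 4 8 10 5
2<4: swap(2,2), lo=3 mid=3 ⇒ -1 0 2 4 8 10 5
4=4: mid=4
8>4: swap(4,5), hi=4 ⇒ -1 0 2 4 10 8 5
10>4: swap(4,4), hi=3 ⇒ -1 0 2 4 10 8 5
done. lo=3 hi=3; data=-1 0 2 4 10 8 5

-1 0 2 4 10 8 5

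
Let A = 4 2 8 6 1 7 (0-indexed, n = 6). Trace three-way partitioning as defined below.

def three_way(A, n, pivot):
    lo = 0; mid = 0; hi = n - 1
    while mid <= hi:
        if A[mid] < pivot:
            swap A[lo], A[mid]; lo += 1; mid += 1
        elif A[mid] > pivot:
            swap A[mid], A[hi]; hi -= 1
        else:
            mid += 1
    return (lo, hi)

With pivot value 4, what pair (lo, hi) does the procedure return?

lo=0 mid=0 hi=5
4=4: mid=1
2<4: swap(0,1), lo=1 mid=2 ⇒ 2 4 8 6 1 7
8>4: swap(2,5), hi=4 ⇒ 2 4 7 6 1 8
7>4: swap(2,4), hi=3 ⇒ 2 4 1 6 7 8
1<4: swap(1,2), lo=2 mid=3 ⇒ 2 1 4 6 7 8
6>4: swap(3,3), hi=2 ⇒ 2 1 4 6 7 8
done. lo=2 hi=2; A=2 1 4 6 7 8

(2, 2)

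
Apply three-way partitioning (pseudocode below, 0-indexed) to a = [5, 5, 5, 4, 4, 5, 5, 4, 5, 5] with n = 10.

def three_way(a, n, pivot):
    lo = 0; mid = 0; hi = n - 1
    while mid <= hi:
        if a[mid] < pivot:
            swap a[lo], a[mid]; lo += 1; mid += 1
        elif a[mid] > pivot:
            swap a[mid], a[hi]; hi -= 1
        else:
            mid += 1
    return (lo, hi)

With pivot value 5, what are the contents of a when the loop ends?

pivot = 5; lo=0, mid=0, hi=9
a[mid]=5=5: mid=1
a[mid]=5=5: mid=2
a[mid]=5=5: mid=3
a[mid]=4<5: swap a[0],a[3]; lo=1,mid=4 → [4, 5, 5, 5, 4, 5, 5, 4, 5, 5]
a[mid]=4<5: swap a[1],a[4]; lo=2,mid=5 → [4, 4, 5, 5, 5, 5, 5, 4, 5, 5]
a[mid]=5=5: mid=6
a[mid]=5=5: mid=7
a[mid]=4<5: swap a[2],a[7]; lo=3,mid=8 → [4, 4, 4, 5, 5, 5, 5, 5, 5, 5]
a[mid]=5=5: mid=9
a[mid]=5=5: mid=10
end: lo=3, hi=9; a = [4, 4, 4, 5, 5, 5, 5, 5, 5, 5]

[4, 4, 4, 5, 5, 5, 5, 5, 5, 5]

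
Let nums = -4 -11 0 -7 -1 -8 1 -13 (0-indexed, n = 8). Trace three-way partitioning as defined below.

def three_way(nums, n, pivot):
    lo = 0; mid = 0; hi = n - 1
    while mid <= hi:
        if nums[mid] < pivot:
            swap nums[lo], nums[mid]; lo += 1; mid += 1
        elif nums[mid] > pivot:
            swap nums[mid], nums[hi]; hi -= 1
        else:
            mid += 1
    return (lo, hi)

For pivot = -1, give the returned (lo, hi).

lo=0 mid=0 hi=7
-4<-1: swap(0,0), lo=1 mid=1 ⇒ -4 -11 0 -7 -1 -8 1 -13
-11<-1: swap(1,1), lo=2 mid=2 ⇒ -4 -11 0 -7 -1 -8 1 -13
0>-1: swap(2,7), hi=6 ⇒ -4 -11 -13 -7 -1 -8 1 0
-13<-1: swap(2,2), lo=3 mid=3 ⇒ -4 -11 -13 -7 -1 -8 1 0
-7<-1: swap(3,3), lo=4 mid=4 ⇒ -4 -11 -13 -7 -1 -8 1 0
-1=-1: mid=5
-8<-1: swap(4,5), lo=5 mid=6 ⇒ -4 -11 -13 -7 -8 -1 1 0
1>-1: swap(6,6), hi=5 ⇒ -4 -11 -13 -7 -8 -1 1 0
done. lo=5 hi=5; nums=-4 -11 -13 -7 -8 -1 1 0

(5, 5)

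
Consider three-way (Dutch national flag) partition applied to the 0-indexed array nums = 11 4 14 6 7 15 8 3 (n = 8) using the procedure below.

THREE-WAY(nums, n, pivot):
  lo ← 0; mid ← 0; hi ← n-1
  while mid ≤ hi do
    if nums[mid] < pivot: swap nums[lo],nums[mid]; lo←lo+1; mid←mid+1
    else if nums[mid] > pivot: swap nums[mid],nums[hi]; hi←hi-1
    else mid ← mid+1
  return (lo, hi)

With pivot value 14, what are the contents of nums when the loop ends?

11 4 6 7 3 8 14 15

lo=0 mid=0 hi=7
11<14: swap(0,0), lo=1 mid=1 ⇒ 11 4 14 6 7 15 8 3
4<14: swap(1,1), lo=2 mid=2 ⇒ 11 4 14 6 7 15 8 3
14=14: mid=3
6<14: swap(2,3), lo=3 mid=4 ⇒ 11 4 6 14 7 15 8 3
7<14: swap(3,4), lo=4 mid=5 ⇒ 11 4 6 7 14 15 8 3
15>14: swap(5,7), hi=6 ⇒ 11 4 6 7 14 3 8 15
3<14: swap(4,5), lo=5 mid=6 ⇒ 11 4 6 7 3 14 8 15
8<14: swap(5,6), lo=6 mid=7 ⇒ 11 4 6 7 3 8 14 15
done. lo=6 hi=6; nums=11 4 6 7 3 8 14 15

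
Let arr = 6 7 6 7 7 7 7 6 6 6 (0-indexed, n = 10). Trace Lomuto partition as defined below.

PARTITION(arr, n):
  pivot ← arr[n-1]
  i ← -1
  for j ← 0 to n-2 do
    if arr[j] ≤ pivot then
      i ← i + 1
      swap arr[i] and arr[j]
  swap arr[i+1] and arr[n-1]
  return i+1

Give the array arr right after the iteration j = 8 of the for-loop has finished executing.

pivot=6, i=-1
j=0: 6≤6, i=0, swap(0,0) ⇒ 6 7 6 7 7 7 7 6 6 6
j=1: 7>6, skip
j=2: 6≤6, i=1, swap(1,2) ⇒ 6 6 7 7 7 7 7 6 6 6
j=3: 7>6, skip
j=4: 7>6, skip
j=5: 7>6, skip
j=6: 7>6, skip
j=7: 6≤6, i=2, swap(2,7) ⇒ 6 6 6 7 7 7 7 7 6 6
j=8: 6≤6, i=3, swap(3,8) ⇒ 6 6 6 6 7 7 7 7 7 6
(after j=8) arr = 6 6 6 6 7 7 7 7 7 6

6 6 6 6 7 7 7 7 7 6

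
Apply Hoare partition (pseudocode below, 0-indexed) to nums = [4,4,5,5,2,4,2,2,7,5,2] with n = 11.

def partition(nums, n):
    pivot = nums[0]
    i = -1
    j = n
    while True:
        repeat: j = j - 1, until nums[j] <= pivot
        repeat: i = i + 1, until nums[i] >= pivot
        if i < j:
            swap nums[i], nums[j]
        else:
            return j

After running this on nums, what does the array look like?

[2,2,2,4,2,5,5,4,7,5,4]

pivot=4
j stops at 10 (2), i stops at 0 (4); swap ⇒ [2,4,5,5,2,4,2,2,7,5,4]
j stops at 7 (2), i stops at 1 (4); swap ⇒ [2,2,5,5,2,4,2,4,7,5,4]
j stops at 6 (2), i stops at 2 (5); swap ⇒ [2,2,2,5,2,4,5,4,7,5,4]
j stops at 5 (4), i stops at 3 (5); swap ⇒ [2,2,2,4,2,5,5,4,7,5,4]
j stops at 4, i stops at 5; i≥j ⇒ return 4. nums=[2,2,2,4,2,5,5,4,7,5,4]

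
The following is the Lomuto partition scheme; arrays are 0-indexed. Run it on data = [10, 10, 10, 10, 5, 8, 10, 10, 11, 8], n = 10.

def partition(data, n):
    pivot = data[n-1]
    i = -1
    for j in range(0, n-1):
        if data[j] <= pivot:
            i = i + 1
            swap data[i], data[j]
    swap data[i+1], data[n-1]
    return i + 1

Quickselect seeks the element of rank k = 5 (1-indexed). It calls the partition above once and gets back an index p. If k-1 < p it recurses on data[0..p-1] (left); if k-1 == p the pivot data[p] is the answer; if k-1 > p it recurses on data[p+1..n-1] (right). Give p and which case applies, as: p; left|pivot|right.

pivot=8, i=-1
j=0: 10>8, skip
j=1: 10>8, skip
j=2: 10>8, skip
j=3: 10>8, skip
j=4: 5≤8, i=0, swap(0,4) ⇒ [5, 10, 10, 10, 10, 8, 10, 10, 11, 8]
j=5: 8≤8, i=1, swap(1,5) ⇒ [5, 8, 10, 10, 10, 10, 10, 10, 11, 8]
j=6: 10>8, skip
j=7: 10>8, skip
j=8: 11>8, skip
swap(2,9) ⇒ [5, 8, 8, 10, 10, 10, 10, 10, 11, 10]; return 2
p = 2; k-1 = 4 > 2 ⇒ right

2; right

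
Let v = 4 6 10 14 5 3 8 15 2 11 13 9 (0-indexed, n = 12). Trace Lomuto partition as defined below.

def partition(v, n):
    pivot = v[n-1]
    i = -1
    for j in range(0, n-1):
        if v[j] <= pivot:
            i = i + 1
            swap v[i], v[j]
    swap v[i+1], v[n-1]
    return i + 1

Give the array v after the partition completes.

4 6 5 3 8 2 9 15 14 11 13 10

pivot=9, i=-1
j=0: 4≤9, i=0, swap(0,0) ⇒ 4 6 10 14 5 3 8 15 2 11 13 9
j=1: 6≤9, i=1, swap(1,1) ⇒ 4 6 10 14 5 3 8 15 2 11 13 9
j=2: 10>9, skip
j=3: 14>9, skip
j=4: 5≤9, i=2, swap(2,4) ⇒ 4 6 5 14 10 3 8 15 2 11 13 9
j=5: 3≤9, i=3, swap(3,5) ⇒ 4 6 5 3 10 14 8 15 2 11 13 9
j=6: 8≤9, i=4, swap(4,6) ⇒ 4 6 5 3 8 14 10 15 2 11 13 9
j=7: 15>9, skip
j=8: 2≤9, i=5, swap(5,8) ⇒ 4 6 5 3 8 2 10 15 14 11 13 9
j=9: 11>9, skip
j=10: 13>9, skip
swap(6,11) ⇒ 4 6 5 3 8 2 9 15 14 11 13 10; return 6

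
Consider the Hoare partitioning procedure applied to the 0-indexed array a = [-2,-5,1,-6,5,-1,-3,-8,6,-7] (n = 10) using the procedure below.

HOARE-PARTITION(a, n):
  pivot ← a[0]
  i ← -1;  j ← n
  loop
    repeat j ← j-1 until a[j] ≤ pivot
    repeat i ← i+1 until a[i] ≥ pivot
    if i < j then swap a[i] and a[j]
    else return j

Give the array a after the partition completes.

[-7,-5,-8,-6,-3,-1,5,1,6,-2]

pivot = a[0] = -2; i = -1, j = 10
j→9 (a[9]=-7≤-2), i→0 (a[0]=-2≥-2); i<j, swap → [-7,-5,1,-6,5,-1,-3,-8,6,-2]
j→7 (a[7]=-8≤-2), i→2 (a[2]=1≥-2); i<j, swap → [-7,-5,-8,-6,5,-1,-3,1,6,-2]
j→6 (a[6]=-3≤-2), i→4 (a[4]=5≥-2); i<j, swap → [-7,-5,-8,-6,-3,-1,5,1,6,-2]
j→4, i→5; i≥j, return j=4. a = [-7,-5,-8,-6,-3,-1,5,1,6,-2]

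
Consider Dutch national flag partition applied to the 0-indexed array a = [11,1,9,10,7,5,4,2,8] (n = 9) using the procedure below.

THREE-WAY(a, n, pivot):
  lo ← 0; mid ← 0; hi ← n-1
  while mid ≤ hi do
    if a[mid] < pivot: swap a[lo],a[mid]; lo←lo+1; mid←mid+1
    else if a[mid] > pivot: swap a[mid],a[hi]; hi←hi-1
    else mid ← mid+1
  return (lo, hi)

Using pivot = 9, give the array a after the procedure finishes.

pivot = 9; lo=0, mid=0, hi=8
a[mid]=11>9: swap a[0],a[8]; hi=7 → [8,1,9,10,7,5,4,2,11]
a[mid]=8<9: swap a[0],a[0]; lo=1,mid=1 → [8,1,9,10,7,5,4,2,11]
a[mid]=1<9: swap a[1],a[1]; lo=2,mid=2 → [8,1,9,10,7,5,4,2,11]
a[mid]=9=9: mid=3
a[mid]=10>9: swap a[3],a[7]; hi=6 → [8,1,9,2,7,5,4,10,11]
a[mid]=2<9: swap a[2],a[3]; lo=3,mid=4 → [8,1,2,9,7,5,4,10,11]
a[mid]=7<9: swap a[3],a[4]; lo=4,mid=5 → [8,1,2,7,9,5,4,10,11]
a[mid]=5<9: swap a[4],a[5]; lo=5,mid=6 → [8,1,2,7,5,9,4,10,11]
a[mid]=4<9: swap a[5],a[6]; lo=6,mid=7 → [8,1,2,7,5,4,9,10,11]
end: lo=6, hi=6; a = [8,1,2,7,5,4,9,10,11]

[8,1,2,7,5,4,9,10,11]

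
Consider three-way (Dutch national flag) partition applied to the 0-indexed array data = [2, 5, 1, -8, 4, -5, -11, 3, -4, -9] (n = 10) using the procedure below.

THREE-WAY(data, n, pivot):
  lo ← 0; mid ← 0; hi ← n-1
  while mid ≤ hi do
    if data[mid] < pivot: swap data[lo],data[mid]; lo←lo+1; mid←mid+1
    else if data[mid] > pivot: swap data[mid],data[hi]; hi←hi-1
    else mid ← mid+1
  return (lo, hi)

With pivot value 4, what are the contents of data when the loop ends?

pivot = 4; lo=0, mid=0, hi=9
data[mid]=2<4: swap data[0],data[0]; lo=1,mid=1 → [2, 5, 1, -8, 4, -5, -11, 3, -4, -9]
data[mid]=5>4: swap data[1],data[9]; hi=8 → [2, -9, 1, -8, 4, -5, -11, 3, -4, 5]
data[mid]=-9<4: swap data[1],data[1]; lo=2,mid=2 → [2, -9, 1, -8, 4, -5, -11, 3, -4, 5]
data[mid]=1<4: swap data[2],data[2]; lo=3,mid=3 → [2, -9, 1, -8, 4, -5, -11, 3, -4, 5]
data[mid]=-8<4: swap data[3],data[3]; lo=4,mid=4 → [2, -9, 1, -8, 4, -5, -11, 3, -4, 5]
data[mid]=4=4: mid=5
data[mid]=-5<4: swap data[4],data[5]; lo=5,mid=6 → [2, -9, 1, -8, -5, 4, -11, 3, -4, 5]
data[mid]=-11<4: swap data[5],data[6]; lo=6,mid=7 → [2, -9, 1, -8, -5, -11, 4, 3, -4, 5]
data[mid]=3<4: swap data[6],data[7]; lo=7,mid=8 → [2, -9, 1, -8, -5, -11, 3, 4, -4, 5]
data[mid]=-4<4: swap data[7],data[8]; lo=8,mid=9 → [2, -9, 1, -8, -5, -11, 3, -4, 4, 5]
end: lo=8, hi=8; data = [2, -9, 1, -8, -5, -11, 3, -4, 4, 5]

[2, -9, 1, -8, -5, -11, 3, -4, 4, 5]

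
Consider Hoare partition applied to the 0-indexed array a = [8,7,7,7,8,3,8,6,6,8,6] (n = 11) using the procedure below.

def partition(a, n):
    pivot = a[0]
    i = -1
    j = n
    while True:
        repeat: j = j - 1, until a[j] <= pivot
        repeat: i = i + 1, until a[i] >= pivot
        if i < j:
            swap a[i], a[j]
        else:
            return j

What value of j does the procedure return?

pivot = a[0] = 8; i = -1, j = 11
j→10 (a[10]=6≤8), i→0 (a[0]=8≥8); i<j, swap → [6,7,7,7,8,3,8,6,6,8,8]
j→9 (a[9]=8≤8), i→4 (a[4]=8≥8); i<j, swap → [6,7,7,7,8,3,8,6,6,8,8]
j→8 (a[8]=6≤8), i→6 (a[6]=8≥8); i<j, swap → [6,7,7,7,8,3,6,6,8,8,8]
j→7, i→8; i≥j, return j=7. a = [6,7,7,7,8,3,6,6,8,8,8]

7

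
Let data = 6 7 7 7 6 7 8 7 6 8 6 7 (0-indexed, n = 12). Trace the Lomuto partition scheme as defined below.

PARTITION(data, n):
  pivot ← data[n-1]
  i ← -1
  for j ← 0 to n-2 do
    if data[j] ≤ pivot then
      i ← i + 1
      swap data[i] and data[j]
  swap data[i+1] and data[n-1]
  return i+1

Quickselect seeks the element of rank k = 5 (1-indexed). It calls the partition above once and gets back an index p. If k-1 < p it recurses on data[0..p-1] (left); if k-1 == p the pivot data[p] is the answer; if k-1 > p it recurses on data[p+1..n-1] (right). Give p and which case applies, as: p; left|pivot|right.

9; left

pivot=7, i=-1
j=0: 6≤7, i=0, swap(0,0) ⇒ 6 7 7 7 6 7 8 7 6 8 6 7
j=1: 7≤7, i=1, swap(1,1) ⇒ 6 7 7 7 6 7 8 7 6 8 6 7
j=2: 7≤7, i=2, swap(2,2) ⇒ 6 7 7 7 6 7 8 7 6 8 6 7
j=3: 7≤7, i=3, swap(3,3) ⇒ 6 7 7 7 6 7 8 7 6 8 6 7
j=4: 6≤7, i=4, swap(4,4) ⇒ 6 7 7 7 6 7 8 7 6 8 6 7
j=5: 7≤7, i=5, swap(5,5) ⇒ 6 7 7 7 6 7 8 7 6 8 6 7
j=6: 8>7, skip
j=7: 7≤7, i=6, swap(6,7) ⇒ 6 7 7 7 6 7 7 8 6 8 6 7
j=8: 6≤7, i=7, swap(7,8) ⇒ 6 7 7 7 6 7 7 6 8 8 6 7
j=9: 8>7, skip
j=10: 6≤7, i=8, swap(8,10) ⇒ 6 7 7 7 6 7 7 6 6 8 8 7
swap(9,11) ⇒ 6 7 7 7 6 7 7 6 6 7 8 8; return 9
p = 9; k-1 = 4 < 9 ⇒ left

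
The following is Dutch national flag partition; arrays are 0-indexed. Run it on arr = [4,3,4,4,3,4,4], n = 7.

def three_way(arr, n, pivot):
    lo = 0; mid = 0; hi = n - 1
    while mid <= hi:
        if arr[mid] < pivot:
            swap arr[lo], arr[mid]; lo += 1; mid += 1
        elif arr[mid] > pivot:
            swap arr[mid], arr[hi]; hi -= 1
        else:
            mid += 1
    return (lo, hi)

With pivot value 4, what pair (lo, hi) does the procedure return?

(2, 6)

pivot = 4; lo=0, mid=0, hi=6
arr[mid]=4=4: mid=1
arr[mid]=3<4: swap arr[0],arr[1]; lo=1,mid=2 → [3,4,4,4,3,4,4]
arr[mid]=4=4: mid=3
arr[mid]=4=4: mid=4
arr[mid]=3<4: swap arr[1],arr[4]; lo=2,mid=5 → [3,3,4,4,4,4,4]
arr[mid]=4=4: mid=6
arr[mid]=4=4: mid=7
end: lo=2, hi=6; arr = [3,3,4,4,4,4,4]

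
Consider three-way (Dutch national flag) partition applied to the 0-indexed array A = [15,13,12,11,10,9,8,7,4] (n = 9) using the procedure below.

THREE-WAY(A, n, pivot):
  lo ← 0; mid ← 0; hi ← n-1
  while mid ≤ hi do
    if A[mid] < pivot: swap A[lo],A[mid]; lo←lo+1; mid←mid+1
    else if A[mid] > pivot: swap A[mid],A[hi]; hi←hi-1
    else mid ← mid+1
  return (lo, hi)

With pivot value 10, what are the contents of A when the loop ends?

lo=0 mid=0 hi=8
15>10: swap(0,8), hi=7 ⇒ [4,13,12,11,10,9,8,7,15]
4<10: swap(0,0), lo=1 mid=1 ⇒ [4,13,12,11,10,9,8,7,15]
13>10: swap(1,7), hi=6 ⇒ [4,7,12,11,10,9,8,13,15]
7<10: swap(1,1), lo=2 mid=2 ⇒ [4,7,12,11,10,9,8,13,15]
12>10: swap(2,6), hi=5 ⇒ [4,7,8,11,10,9,12,13,15]
8<10: swap(2,2), lo=3 mid=3 ⇒ [4,7,8,11,10,9,12,13,15]
11>10: swap(3,5), hi=4 ⇒ [4,7,8,9,10,11,12,13,15]
9<10: swap(3,3), lo=4 mid=4 ⇒ [4,7,8,9,10,11,12,13,15]
10=10: mid=5
done. lo=4 hi=4; A=[4,7,8,9,10,11,12,13,15]

[4,7,8,9,10,11,12,13,15]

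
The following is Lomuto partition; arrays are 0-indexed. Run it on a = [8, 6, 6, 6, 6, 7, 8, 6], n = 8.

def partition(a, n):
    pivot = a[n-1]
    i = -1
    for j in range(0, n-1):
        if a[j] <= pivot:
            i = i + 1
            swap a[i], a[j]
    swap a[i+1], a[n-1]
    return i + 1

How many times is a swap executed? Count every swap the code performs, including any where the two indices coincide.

5

pivot=6, i=-1
j=0: 8>6, skip
j=1: 6≤6, i=0, swap(0,1) ⇒ [6, 8, 6, 6, 6, 7, 8, 6]
j=2: 6≤6, i=1, swap(1,2) ⇒ [6, 6, 8, 6, 6, 7, 8, 6]
j=3: 6≤6, i=2, swap(2,3) ⇒ [6, 6, 6, 8, 6, 7, 8, 6]
j=4: 6≤6, i=3, swap(3,4) ⇒ [6, 6, 6, 6, 8, 7, 8, 6]
j=5: 7>6, skip
j=6: 8>6, skip
swap(4,7) ⇒ [6, 6, 6, 6, 6, 7, 8, 8]; return 4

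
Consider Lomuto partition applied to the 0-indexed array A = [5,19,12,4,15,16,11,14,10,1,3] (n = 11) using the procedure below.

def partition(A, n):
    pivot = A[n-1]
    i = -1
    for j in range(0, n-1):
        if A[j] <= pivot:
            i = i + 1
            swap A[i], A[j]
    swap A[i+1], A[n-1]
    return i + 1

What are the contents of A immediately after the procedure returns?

[1,3,12,4,15,16,11,14,10,5,19]

pivot = A[10] = 3; i = -1
j=0: A[0]=5 > 3 → no swap
j=1: A[1]=19 > 3 → no swap
j=2: A[2]=12 > 3 → no swap
j=3: A[3]=4 > 3 → no swap
j=4: A[4]=15 > 3 → no swap
j=5: A[5]=16 > 3 → no swap
j=6: A[6]=11 > 3 → no swap
j=7: A[7]=14 > 3 → no swap
j=8: A[8]=10 > 3 → no swap
j=9: A[9]=1 ≤ 3 → i=0, swap A[0],A[9] → [1,19,12,4,15,16,11,14,10,5,3]
final swap A[1],A[10] → [1,3,12,4,15,16,11,14,10,5,19]; return 1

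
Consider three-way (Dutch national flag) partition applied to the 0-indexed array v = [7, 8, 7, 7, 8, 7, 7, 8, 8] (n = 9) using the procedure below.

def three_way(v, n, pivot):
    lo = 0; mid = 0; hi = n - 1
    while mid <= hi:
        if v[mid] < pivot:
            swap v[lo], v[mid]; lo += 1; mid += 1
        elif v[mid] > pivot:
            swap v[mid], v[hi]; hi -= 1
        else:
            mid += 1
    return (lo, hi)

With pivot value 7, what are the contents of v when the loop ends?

[7, 7, 7, 7, 7, 8, 8, 8, 8]

pivot = 7; lo=0, mid=0, hi=8
v[mid]=7=7: mid=1
v[mid]=8>7: swap v[1],v[8]; hi=7 → [7, 8, 7, 7, 8, 7, 7, 8, 8]
v[mid]=8>7: swap v[1],v[7]; hi=6 → [7, 8, 7, 7, 8, 7, 7, 8, 8]
v[mid]=8>7: swap v[1],v[6]; hi=5 → [7, 7, 7, 7, 8, 7, 8, 8, 8]
v[mid]=7=7: mid=2
v[mid]=7=7: mid=3
v[mid]=7=7: mid=4
v[mid]=8>7: swap v[4],v[5]; hi=4 → [7, 7, 7, 7, 7, 8, 8, 8, 8]
v[mid]=7=7: mid=5
end: lo=0, hi=4; v = [7, 7, 7, 7, 7, 8, 8, 8, 8]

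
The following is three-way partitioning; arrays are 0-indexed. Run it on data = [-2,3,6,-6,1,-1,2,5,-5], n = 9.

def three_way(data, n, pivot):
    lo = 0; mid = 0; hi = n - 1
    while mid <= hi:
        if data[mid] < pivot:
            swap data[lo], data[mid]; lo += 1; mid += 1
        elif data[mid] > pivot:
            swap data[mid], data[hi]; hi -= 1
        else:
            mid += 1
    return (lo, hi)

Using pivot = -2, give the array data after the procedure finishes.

[-5,-6,-2,1,-1,2,5,6,3]

lo=0 mid=0 hi=8
-2=-2: mid=1
3>-2: swap(1,8), hi=7 ⇒ [-2,-5,6,-6,1,-1,2,5,3]
-5<-2: swap(0,1), lo=1 mid=2 ⇒ [-5,-2,6,-6,1,-1,2,5,3]
6>-2: swap(2,7), hi=6 ⇒ [-5,-2,5,-6,1,-1,2,6,3]
5>-2: swap(2,6), hi=5 ⇒ [-5,-2,2,-6,1,-1,5,6,3]
2>-2: swap(2,5), hi=4 ⇒ [-5,-2,-1,-6,1,2,5,6,3]
-1>-2: swap(2,4), hi=3 ⇒ [-5,-2,1,-6,-1,2,5,6,3]
1>-2: swap(2,3), hi=2 ⇒ [-5,-2,-6,1,-1,2,5,6,3]
-6<-2: swap(1,2), lo=2 mid=3 ⇒ [-5,-6,-2,1,-1,2,5,6,3]
done. lo=2 hi=2; data=[-5,-6,-2,1,-1,2,5,6,3]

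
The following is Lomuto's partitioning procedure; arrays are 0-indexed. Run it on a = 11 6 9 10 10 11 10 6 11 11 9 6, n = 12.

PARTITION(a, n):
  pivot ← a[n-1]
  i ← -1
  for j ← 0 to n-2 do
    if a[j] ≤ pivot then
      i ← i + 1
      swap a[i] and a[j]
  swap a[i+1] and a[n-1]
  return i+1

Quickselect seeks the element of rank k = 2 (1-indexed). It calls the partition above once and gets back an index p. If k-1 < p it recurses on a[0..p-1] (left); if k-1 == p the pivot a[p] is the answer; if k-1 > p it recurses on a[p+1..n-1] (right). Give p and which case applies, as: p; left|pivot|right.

2; left

pivot = a[11] = 6; i = -1
j=0: a[0]=11 > 6 → no swap
j=1: a[1]=6 ≤ 6 → i=0, swap a[0],a[1] → 6 11 9 10 10 11 10 6 11 11 9 6
j=2: a[2]=9 > 6 → no swap
j=3: a[3]=10 > 6 → no swap
j=4: a[4]=10 > 6 → no swap
j=5: a[5]=11 > 6 → no swap
j=6: a[6]=10 > 6 → no swap
j=7: a[7]=6 ≤ 6 → i=1, swap a[1],a[7] → 6 6 9 10 10 11 10 11 11 11 9 6
j=8: a[8]=11 > 6 → no swap
j=9: a[9]=11 > 6 → no swap
j=10: a[10]=9 > 6 → no swap
final swap a[2],a[11] → 6 6 6 10 10 11 10 11 11 11 9 9; return 2
p = 2; k-1 = 1 < 2 ⇒ left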